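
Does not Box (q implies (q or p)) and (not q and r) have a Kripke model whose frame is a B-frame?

1. not Box (q implies (q or p)) and (not q and r), w0
2. not Box (q implies (q or p)), w0
3. not q and r, w0
4. not q, w0
5. r, w0
6. not (q implies (q or p)), w1
7. q, w1
8. not (q or p), w1
9. not q, w1
10. not p, w1
Accessibility: w0Rw0, w0Rw1, w1Rw0, w1Rw1
Branch closes: q and not q both at w1.
Every branch closes; the branch above is one of them.

Unsatisfiable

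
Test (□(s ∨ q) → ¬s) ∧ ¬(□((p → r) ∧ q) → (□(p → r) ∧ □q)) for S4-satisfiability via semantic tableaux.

1. (□(s ∨ q) → ¬s) ∧ ¬(□((p → r) ∧ q) → (□(p → r) ∧ □q)), 0
2. □(s ∨ q) → ¬s, 0
3. ¬(□((p → r) ∧ q) → (□(p → r) ∧ □q)), 0
4. □((p → r) ∧ q), 0
5. ¬(□(p → r) ∧ □q), 0
6. (p → r) ∧ q, 0
7. p → r, 0
8. q, 0
9. ¬s, 0
10. ¬□(p → r), 0
11. r, 0
12. ¬(p → r), 1
13. p, 1
14. ¬r, 1
15. (p → r) ∧ q, 1
16. p → r, 1
17. q, 1
18. r, 1
Accessibility: 0R0, 0R1, 1R1
Branch closes: r and ¬r both at 1.
All branches of the tableau close; one closing branch shown above.

Unsatisfiable (every branch closes)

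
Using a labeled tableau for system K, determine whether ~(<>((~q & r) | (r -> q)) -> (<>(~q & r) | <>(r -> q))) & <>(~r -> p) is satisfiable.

No, unsatisfiable

1. ~(<>((~q & r) | (r -> q)) -> (<>(~q & r) | <>(r -> q))) & <>(~r -> p), w0
2. ~(<>((~q & r) | (r -> q)) -> (<>(~q & r) | <>(r -> q))), w0   [&-rule on 1]
3. <>(~r -> p), w0   [&-rule on 1]
4. <>((~q & r) | (r -> q)), w0   [~->-rule on 2]
5. ~(<>(~q & r) | <>(r -> q)), w0   [~->-rule on 2]
6. ~<>(~q & r), w0   [~|-rule on 5]
7. ~<>(r -> q), w0   [~|-rule on 5]
8. ~r -> p, w1   [<>-rule on 3: fresh world w1, w0Rw1]
9. ~(~q & r), w1   [~<>-rule on 6 via w0Rw1]
10. ~(r -> q), w1   [~<>-rule on 7 via w0Rw1]
11. r, w1   [~->-rule on 10]
12. ~q, w1   [~->-rule on 10]
13. p, w1   [->-rule on 8 (branches; this branch)]
14. ~r, w1   [~&-rule on 9 (branches; this branch)]
Accessibility: w0Rw1
Branch closes: r and ~r both at w1.
(One branch shown.) All branches close.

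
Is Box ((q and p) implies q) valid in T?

Tableau for the negation not Box ((q and p) implies q):
1. not Box ((q and p) implies q), w0
2. not ((q and p) implies q), w1   [neg-Box-rule on 1: fresh world w1, w0Rw1]
3. q and p, w1   [neg-implies-rule on 2]
4. not q, w1   [neg-implies-rule on 2]
5. q, w1   [and-rule on 3]
6. p, w1   [and-rule on 3]
Accessibility: w0Rw0, w0Rw1, w1Rw1
Branch closes: q and not q both at w1.
All branches of the negation close; one closing branch shown above.

Valid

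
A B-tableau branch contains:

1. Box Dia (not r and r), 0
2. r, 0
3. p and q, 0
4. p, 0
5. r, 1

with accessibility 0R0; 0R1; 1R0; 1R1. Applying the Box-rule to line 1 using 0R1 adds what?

Dia (not r and r), 1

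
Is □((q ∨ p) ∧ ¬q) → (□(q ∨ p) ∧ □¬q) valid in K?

Tableau for the negation ¬(□((q ∨ p) ∧ ¬q) → (□(q ∨ p) ∧ □¬q)):
1. ¬(□((q ∨ p) ∧ ¬q) → (□(q ∨ p) ∧ □¬q)), u
2. □((q ∨ p) ∧ ¬q), u
3. ¬(□(q ∨ p) ∧ □¬q), u
4. ¬□(q ∨ p), u
5. ¬(q ∨ p), v
6. ¬q, v
7. ¬p, v
8. (q ∨ p) ∧ ¬q, v
9. q ∨ p, v
10. p, v
Accessibility: uRv
Branch closes: p and ¬p both at v.
All branches of the negation close; one closing branch shown above.

Yes, valid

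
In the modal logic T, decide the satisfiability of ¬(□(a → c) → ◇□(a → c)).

No, unsatisfiable

1. ¬(□(a → c) → ◇□(a → c)), u
2. □(a → c), u
3. ¬◇□(a → c), u
4. a → c, u
5. ¬□(a → c), u
6. c, u
7. ¬(a → c), v
8. a, v
9. ¬c, v
10. a → c, v
11. ¬□(a → c), v
12. c, v
Accessibility: uRu, uRv, vRv
Branch closes: c and ¬c both at v.
All branches of the tableau close; one closing branch shown above.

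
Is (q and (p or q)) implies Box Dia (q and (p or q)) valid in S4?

Invalid (countermodel exists)

Tableau for the negation not ((q and (p or q)) implies Box Dia (q and (p or q))):
1. not ((q and (p or q)) implies Box Dia (q and (p or q))), w0
2. q and (p or q), w0
3. not Box Dia (q and (p or q)), w0
4. q, w0
5. p or q, w0
6. not Dia (q and (p or q)), w1
7. not (q and (p or q)), w1
8. not (p or q), w1
9. not p, w1
10. not q, w1
Accessibility: w0Rw0, w0Rw1, w1Rw1
The negation has an open branch (countermodel exists).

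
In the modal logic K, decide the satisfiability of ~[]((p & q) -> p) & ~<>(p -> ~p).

No, unsatisfiable

1. ~[]((p & q) -> p) & ~<>(p -> ~p), u
2. ~[]((p & q) -> p), u
3. ~<>(p -> ~p), u
4. ~((p & q) -> p), v
5. p & q, v
6. ~p, v
7. p, v
8. q, v
Accessibility: uRv
Branch closes: p and ~p both at v.
Every branch closes; the branch above is one of them.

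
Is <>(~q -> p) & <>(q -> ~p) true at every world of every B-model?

Not valid

Tableau for the negation ~(<>(~q -> p) & <>(q -> ~p)):
1. ~(<>(~q -> p) & <>(q -> ~p)), u
2. ~<>(q -> ~p), u   [~&-rule on 1 (branches; this branch)]
3. ~(q -> ~p), u   [~<>-rule on 2 via uRu]
4. q, u   [~->-rule on 3]
5. p, u   [~->-rule on 3]
Accessibility: uRu
The negation has an open branch (countermodel exists).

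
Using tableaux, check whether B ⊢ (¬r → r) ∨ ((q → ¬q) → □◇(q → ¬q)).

Valid

Tableau for the negation ¬((¬r → r) ∨ ((q → ¬q) → □◇(q → ¬q))):
1. ¬((¬r → r) ∨ ((q → ¬q) → □◇(q → ¬q))), u
2. ¬(¬r → r), u
3. ¬((q → ¬q) → □◇(q → ¬q)), u
4. ¬r, u
5. q → ¬q, u
6. ¬□◇(q → ¬q), u
7. ¬q, u
8. ¬◇(q → ¬q), v
9. ¬(q → ¬q), u
10. q, u
Accessibility: uRu, uRv, vRu, vRv
Branch closes: q and ¬q both at u.
All branches of the negation close; one closing branch shown above.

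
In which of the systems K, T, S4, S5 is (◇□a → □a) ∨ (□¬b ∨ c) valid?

S4-tableau for the negation ¬((◇□a → □a) ∨ (□¬b ∨ c)):
1. ¬((◇□a → □a) ∨ (□¬b ∨ c)), u
2. ¬(◇□a → □a), u
3. ¬(□¬b ∨ c), u
4. ◇□a, u
5. ¬□a, u
6. ¬□¬b, u
7. ¬c, u
8. □a, v
9. a, v
10. ¬a, w
11. b, x
Accessibility: uRu, uRv, uRw, uRx, vRv, wRw, xRx
Complete open branch: countermodel on an S4-frame, so not valid in S4, nor in K, T (the same frame is also a K-frame and a T-frame).
S5-tableau for the negation ¬((◇□a → □a) ∨ (□¬b ∨ c)):
1. ¬((◇□a → □a) ∨ (□¬b ∨ c)), u
2. ¬(◇□a → □a), u
3. ¬(□¬b ∨ c), u
4. ◇□a, u
5. ¬□a, u
6. ¬□¬b, u
7. ¬c, u
8. □a, v
9. a, u
10. a, v
11. ¬a, w
12. a, w
Accessibility: uRu, uRv, uRw, vRu, vRv, vRw, wRu, wRv, wRw
Branch closes: a and ¬a both at w.
Every branch closes (one shown): valid in S5.

S5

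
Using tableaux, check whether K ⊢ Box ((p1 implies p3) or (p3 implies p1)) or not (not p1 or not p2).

Tableau for the negation not (Box ((p1 implies p3) or (p3 implies p1)) or not (not p1 or not p2)):
1. not (Box ((p1 implies p3) or (p3 implies p1)) or not (not p1 or not p2)), 0
2. not Box ((p1 implies p3) or (p3 implies p1)), 0   [neg-or-rule on 1]
3. not p1 or not p2, 0   [neg-or-rule on 1]
4. not p2, 0   [or-rule on 3 (branches; this branch)]
5. not ((p1 implies p3) or (p3 implies p1)), 1   [neg-Box-rule on 2: fresh world 1, 0R1]
6. not (p1 implies p3), 1   [neg-or-rule on 5]
7. not (p3 implies p1), 1   [neg-or-rule on 5]
8. p1, 1   [neg-implies-rule on 6]
9. not p3, 1   [neg-implies-rule on 6]
10. p3, 1   [neg-implies-rule on 7]
11. not p1, 1   [neg-implies-rule on 7]
Accessibility: 0R1
Branch closes: p3 and not p3 both at 1.
Every branch of the negation's tableau closes; the branch above is one of them.

Yes, valid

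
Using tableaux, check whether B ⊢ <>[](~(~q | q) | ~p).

No, not valid

Tableau for the negation ~<>[](~(~q | q) | ~p):
1. ~<>[](~(~q | q) | ~p), 0
2. ~[](~(~q | q) | ~p), 0
3. ~(~(~q | q) | ~p), 1
4. ~q | q, 1
5. p, 1
6. ~[](~(~q | q) | ~p), 1
7. q, 1
8. ~(~(~q | q) | ~p), 2
9. ~q | q, 2
10. p, 2
11. q, 2
Accessibility: 0R0, 0R1, 1R0, 1R1, 1R2, 2R1, 2R2
The negation has an open branch (countermodel exists).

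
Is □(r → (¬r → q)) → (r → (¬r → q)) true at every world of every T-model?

Yes, valid

Tableau for the negation ¬(□(r → (¬r → q)) → (r → (¬r → q))):
1. ¬(□(r → (¬r → q)) → (r → (¬r → q))), 0
2. □(r → (¬r → q)), 0
3. ¬(r → (¬r → q)), 0
4. r, 0
5. ¬(¬r → q), 0
6. ¬r, 0
7. ¬q, 0
Accessibility: 0R0
Branch closes: r and ¬r both at 0.
Every branch of the negation's tableau closes; the branch above is one of them.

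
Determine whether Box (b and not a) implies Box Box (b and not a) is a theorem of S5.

Tableau for the negation not (Box (b and not a) implies Box Box (b and not a)):
1. not (Box (b and not a) implies Box Box (b and not a)), 0
2. Box (b and not a), 0
3. not Box Box (b and not a), 0
4. b and not a, 0
5. b, 0
6. not a, 0
7. not Box (b and not a), 1
8. b and not a, 1
9. b, 1
10. not a, 1
11. not (b and not a), 2
12. b and not a, 2
13. b, 2
14. not a, 2
15. a, 2
Accessibility: 0R0, 0R1, 0R2, 1R0, 1R1, 1R2, 2R0, 2R1, 2R2
Branch closes: a and not a both at 2.
Every branch of the negation's tableau closes; the branch above is one of them.

Valid in S5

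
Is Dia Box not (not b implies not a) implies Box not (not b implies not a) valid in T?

Tableau for the negation not (Dia Box not (not b implies not a) implies Box not (not b implies not a)):
1. not (Dia Box not (not b implies not a) implies Box not (not b implies not a)), u
2. Dia Box not (not b implies not a), u
3. not Box not (not b implies not a), u
4. Box not (not b implies not a), v
5. not (not b implies not a), v
6. not b, v
7. a, v
8. not b implies not a, w
9. not a, w
Accessibility: uRu, uRv, uRw, vRv, wRw
The negation has an open branch (countermodel exists).

No, not valid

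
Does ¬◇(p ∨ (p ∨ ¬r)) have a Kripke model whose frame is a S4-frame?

Satisfiable

1. ¬◇(p ∨ (p ∨ ¬r)), w0
2. ¬(p ∨ (p ∨ ¬r)), w0
3. ¬p, w0
4. ¬(p ∨ ¬r), w0
5. r, w0
Accessibility: w0Rw0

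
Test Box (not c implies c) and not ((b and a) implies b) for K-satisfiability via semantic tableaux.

Unsatisfiable (every branch closes)

1. Box (not c implies c) and not ((b and a) implies b), w0
2. Box (not c implies c), w0
3. not ((b and a) implies b), w0
4. b and a, w0
5. not b, w0
6. b, w0
7. a, w0
Branch closes: b and not b both at w0.
Every branch closes; the branch above is one of them.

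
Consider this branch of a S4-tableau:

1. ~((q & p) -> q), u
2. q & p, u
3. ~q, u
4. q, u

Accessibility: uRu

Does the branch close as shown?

Closed

Both q and ~q appear at u.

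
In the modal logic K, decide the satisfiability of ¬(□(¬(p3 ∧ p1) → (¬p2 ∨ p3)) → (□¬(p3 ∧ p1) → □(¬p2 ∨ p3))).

1. ¬(□(¬(p3 ∧ p1) → (¬p2 ∨ p3)) → (□¬(p3 ∧ p1) → □(¬p2 ∨ p3))), 0
2. □(¬(p3 ∧ p1) → (¬p2 ∨ p3)), 0
3. ¬(□¬(p3 ∧ p1) → □(¬p2 ∨ p3)), 0
4. □¬(p3 ∧ p1), 0
5. ¬□(¬p2 ∨ p3), 0
6. ¬(¬p2 ∨ p3), 1
7. p2, 1
8. ¬p3, 1
9. ¬(p3 ∧ p1) → (¬p2 ∨ p3), 1
10. ¬(p3 ∧ p1), 1
11. ¬p2 ∨ p3, 1
12. ¬p1, 1
13. p3, 1
Accessibility: 0R1
Branch closes: p3 and ¬p3 both at 1.
All branches of the tableau close; one closing branch shown above.

Unsatisfiable (every branch closes)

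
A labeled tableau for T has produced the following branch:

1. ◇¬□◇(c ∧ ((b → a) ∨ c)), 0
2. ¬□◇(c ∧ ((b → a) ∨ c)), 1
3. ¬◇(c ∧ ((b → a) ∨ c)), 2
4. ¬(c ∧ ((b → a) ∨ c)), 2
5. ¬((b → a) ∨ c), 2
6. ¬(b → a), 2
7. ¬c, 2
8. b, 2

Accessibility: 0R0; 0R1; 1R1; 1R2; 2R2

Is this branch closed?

No world carries both an atom and its negation.

Not closed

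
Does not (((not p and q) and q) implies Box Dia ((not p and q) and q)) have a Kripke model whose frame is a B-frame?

1. not (((not p and q) and q) implies Box Dia ((not p and q) and q)), w0
2. (not p and q) and q, w0
3. not Box Dia ((not p and q) and q), w0
4. not p and q, w0
5. q, w0
6. not p, w0
7. not Dia ((not p and q) and q), w1
8. not ((not p and q) and q), w0
9. not ((not p and q) and q), w1
10. not (not p and q), w0
11. not q, w1
12. not q, w0
Accessibility: w0Rw0, w0Rw1, w1Rw0, w1Rw1
Branch closes: q and not q both at w0.
(One branch shown.) All branches close.

Unsatisfiable (every branch closes)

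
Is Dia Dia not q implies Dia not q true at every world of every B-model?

Tableau for the negation not (Dia Dia not q implies Dia not q):
1. not (Dia Dia not q implies Dia not q), w0
2. Dia Dia not q, w0
3. not Dia not q, w0
4. q, w0
5. Dia not q, w1
6. q, w1
7. not q, w2
Accessibility: w0Rw0, w0Rw1, w1Rw0, w1Rw1, w1Rw2, w2Rw1, w2Rw2
The negation has an open branch (countermodel exists).

Not valid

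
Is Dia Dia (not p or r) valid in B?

Tableau for the negation not Dia Dia (not p or r):
1. not Dia Dia (not p or r), 0
2. not Dia (not p or r), 0
3. not (not p or r), 0
4. p, 0
5. not r, 0
Accessibility: 0R0
The negation has an open branch (countermodel exists).

No, not valid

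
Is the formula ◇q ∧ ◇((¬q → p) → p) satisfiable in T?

Yes, satisfiable

1. ◇q ∧ ◇((¬q → p) → p), 0
2. ◇q, 0
3. ◇((¬q → p) → p), 0
4. q, 1
5. (¬q → p) → p, 2
6. p, 2
Accessibility: 0R0, 0R1, 0R2, 1R1, 2R2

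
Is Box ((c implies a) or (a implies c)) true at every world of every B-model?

Yes, valid

Tableau for the negation not Box ((c implies a) or (a implies c)):
1. not Box ((c implies a) or (a implies c)), u
2. not ((c implies a) or (a implies c)), v   [neg-Box-rule on 1: fresh world v, uRv]
3. not (c implies a), v   [neg-or-rule on 2]
4. not (a implies c), v   [neg-or-rule on 2]
5. c, v   [neg-implies-rule on 3]
6. not a, v   [neg-implies-rule on 3]
7. a, v   [neg-implies-rule on 4]
8. not c, v   [neg-implies-rule on 4]
Accessibility: uRu, uRv, vRu, vRv
Branch closes: a and not a both at v.
Every branch of the negation's tableau closes; the branch above is one of them.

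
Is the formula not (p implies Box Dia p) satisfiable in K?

Yes, satisfiable

1. not (p implies Box Dia p), w0
2. p, w0
3. not Box Dia p, w0
4. not Dia p, w1
Accessibility: w0Rw1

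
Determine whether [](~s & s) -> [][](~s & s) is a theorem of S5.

Valid

Tableau for the negation ~([](~s & s) -> [][](~s & s)):
1. ~([](~s & s) -> [][](~s & s)), 0
2. [](~s & s), 0
3. ~[][](~s & s), 0
4. ~s & s, 0
5. ~s, 0
6. s, 0
Accessibility: 0R0
Branch closes: s and ~s both at 0.
All branches of the negation close; one closing branch shown above.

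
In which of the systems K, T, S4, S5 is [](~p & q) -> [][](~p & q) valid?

S4, S5

T-tableau for the negation ~([](~p & q) -> [][](~p & q)):
1. ~([](~p & q) -> [][](~p & q)), u
2. [](~p & q), u   [~->-rule on 1]
3. ~[][](~p & q), u   [~->-rule on 1]
4. ~p & q, u   [[]-rule on 2 via uRu]
5. ~p, u   [&-rule on 4]
6. q, u   [&-rule on 4]
7. ~[](~p & q), v   [~[]-rule on 3: fresh world v, uRv]
8. ~p & q, v   [[]-rule on 2 via uRv]
9. ~p, v   [&-rule on 8]
10. q, v   [&-rule on 8]
11. ~(~p & q), w   [~[]-rule on 7: fresh world w, vRw]
12. ~q, w   [~&-rule on 11 (branches; this branch)]
Accessibility: uRu, uRv, vRv, vRw, wRw
Complete open branch: countermodel on a T-frame, so not valid in T, nor in K (the same frame is also a K-frame).
S4-tableau for the negation ~([](~p & q) -> [][](~p & q)):
1. ~([](~p & q) -> [][](~p & q)), u
2. [](~p & q), u   [~->-rule on 1]
3. ~[][](~p & q), u   [~->-rule on 1]
4. ~p & q, u   [[]-rule on 2 via uRu]
5. ~p, u   [&-rule on 4]
6. q, u   [&-rule on 4]
7. ~[](~p & q), v   [~[]-rule on 3: fresh world v, uRv]
8. ~p & q, v   [[]-rule on 2 via uRv]
9. ~p, v   [&-rule on 8]
10. q, v   [&-rule on 8]
11. ~(~p & q), w   [~[]-rule on 7: fresh world w, vRw]
12. ~p & q, w   [[]-rule on 2 via uRw]
13. ~p, w   [&-rule on 12]
14. q, w   [&-rule on 12]
15. ~q, w   [~&-rule on 11 (branches; this branch)]
Accessibility: uRu, uRv, uRw, vRv, vRw, wRw
Branch closes: q and ~q both at w.
Every branch closes (one shown): valid in S4, hence also in S5 (every theorem of S4 is a theorem of S5).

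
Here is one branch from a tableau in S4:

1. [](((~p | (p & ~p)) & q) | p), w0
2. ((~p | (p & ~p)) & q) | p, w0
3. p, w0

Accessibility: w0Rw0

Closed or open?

No world carries both an atom and its negation.

Not closed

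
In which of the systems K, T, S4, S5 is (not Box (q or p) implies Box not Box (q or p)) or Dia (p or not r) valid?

S4-tableau for the negation not ((not Box (q or p) implies Box not Box (q or p)) or Dia (p or not r)):
1. not ((not Box (q or p) implies Box not Box (q or p)) or Dia (p or not r)), 0
2. not (not Box (q or p) implies Box not Box (q or p)), 0
3. not Dia (p or not r), 0
4. not Box (q or p), 0
5. not Box not Box (q or p), 0
6. not (p or not r), 0
7. not p, 0
8. r, 0
9. not (q or p), 1
10. not q, 1
11. not p, 1
12. not (p or not r), 1
13. r, 1
14. Box (q or p), 2
15. not (p or not r), 2
16. not p, 2
17. r, 2
18. q or p, 2
19. q, 2
Accessibility: 0R0, 0R1, 0R2, 1R1, 2R2
Complete open branch: countermodel on an S4-frame, so not valid in S4, nor in K, T (the same frame is also a K-frame and a T-frame).
S5-tableau for the negation not ((not Box (q or p) implies Box not Box (q or p)) or Dia (p or not r)):
1. not ((not Box (q or p) implies Box not Box (q or p)) or Dia (p or not r)), 0
2. not (not Box (q or p) implies Box not Box (q or p)), 0
3. not Dia (p or not r), 0
4. not Box (q or p), 0
5. not Box not Box (q or p), 0
6. not (p or not r), 0
7. not p, 0
8. r, 0
9. not (q or p), 1
10. not q, 1
11. not p, 1
12. not (p or not r), 1
13. r, 1
14. Box (q or p), 2
15. not (p or not r), 2
16. not p, 2
17. r, 2
18. q or p, 0
19. q or p, 1
20. q or p, 2
21. q, 0
22. p, 1
Accessibility: 0R0, 0R1, 0R2, 1R0, 1R1, 1R2, 2R0, 2R1, 2R2
Branch closes: p and not p both at 1.
Every branch closes (one shown): valid in S5.

S5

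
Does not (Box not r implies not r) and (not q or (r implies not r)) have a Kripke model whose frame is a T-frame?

1. not (Box not r implies not r) and (not q or (r implies not r)), 0
2. not (Box not r implies not r), 0
3. not q or (r implies not r), 0
4. Box not r, 0
5. r, 0
6. not r, 0
Accessibility: 0R0
Branch closes: r and not r both at 0.
(One branch shown.) All branches close.

No, unsatisfiable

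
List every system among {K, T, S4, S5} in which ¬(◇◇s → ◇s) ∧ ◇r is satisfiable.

T-tableau for the formula:
1. ¬(◇◇s → ◇s) ∧ ◇r, w0
2. ¬(◇◇s → ◇s), w0
3. ◇r, w0
4. ◇◇s, w0
5. ¬◇s, w0
6. ¬s, w0
7. r, w1
8. ¬s, w1
9. ◇s, w2
10. ¬s, w2
11. s, w3
Accessibility: w0Rw0, w0Rw1, w0Rw2, w1Rw1, w2Rw2, w2Rw3, w3Rw3
Complete open branch: satisfiable in T, hence also in K (this T-model is also a K-model).
S4-tableau for the formula:
1. ¬(◇◇s → ◇s) ∧ ◇r, w0
2. ¬(◇◇s → ◇s), w0
3. ◇r, w0
4. ◇◇s, w0
5. ¬◇s, w0
6. ¬s, w0
7. r, w1
8. ¬s, w1
9. ◇s, w2
10. ¬s, w2
11. s, w3
12. ¬s, w3
Accessibility: w0Rw0, w0Rw1, w0Rw2, w0Rw3, w1Rw1, w2Rw2, w2Rw3, w3Rw3
Branch closes: s and ¬s both at w3.
Every branch closes (one shown): unsatisfiable in S4, hence also in S5 (every S5-frame is an S4-frame).

K, T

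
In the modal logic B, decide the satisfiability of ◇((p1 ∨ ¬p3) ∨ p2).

Satisfiable (open branch found)

1. ◇((p1 ∨ ¬p3) ∨ p2), 0
2. (p1 ∨ ¬p3) ∨ p2, 1
3. p2, 1
Accessibility: 0R0, 0R1, 1R0, 1R1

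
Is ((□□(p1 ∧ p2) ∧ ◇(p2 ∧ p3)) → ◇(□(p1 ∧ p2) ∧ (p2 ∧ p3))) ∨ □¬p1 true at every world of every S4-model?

Valid in S4

Tableau for the negation ¬(((□□(p1 ∧ p2) ∧ ◇(p2 ∧ p3)) → ◇(□(p1 ∧ p2) ∧ (p2 ∧ p3))) ∨ □¬p1):
1. ¬(((□□(p1 ∧ p2) ∧ ◇(p2 ∧ p3)) → ◇(□(p1 ∧ p2) ∧ (p2 ∧ p3))) ∨ □¬p1), 0
2. ¬((□□(p1 ∧ p2) ∧ ◇(p2 ∧ p3)) → ◇(□(p1 ∧ p2) ∧ (p2 ∧ p3))), 0
3. ¬□¬p1, 0
4. □□(p1 ∧ p2) ∧ ◇(p2 ∧ p3), 0
5. ¬◇(□(p1 ∧ p2) ∧ (p2 ∧ p3)), 0
6. □□(p1 ∧ p2), 0
7. ◇(p2 ∧ p3), 0
8. ¬(□(p1 ∧ p2) ∧ (p2 ∧ p3)), 0
9. □(p1 ∧ p2), 0
10. p1 ∧ p2, 0
11. p1, 0
12. p2, 0
13. ¬(p2 ∧ p3), 0
14. ¬p3, 0
15. p1, 1
16. ¬(□(p1 ∧ p2) ∧ (p2 ∧ p3)), 1
17. □(p1 ∧ p2), 1
18. p1 ∧ p2, 1
19. p2, 1
20. ¬(p2 ∧ p3), 1
21. ¬p3, 1
22. p2 ∧ p3, 2
23. p2, 2
24. p3, 2
25. ¬(□(p1 ∧ p2) ∧ (p2 ∧ p3)), 2
26. □(p1 ∧ p2), 2
27. p1 ∧ p2, 2
28. p1, 2
29. ¬□(p1 ∧ p2), 2
30. ¬(p1 ∧ p2), 3
31. ¬(□(p1 ∧ p2) ∧ (p2 ∧ p3)), 3
32. □(p1 ∧ p2), 3
33. p1 ∧ p2, 3
34. p1, 3
35. p2, 3
36. ¬p2, 3
Accessibility: 0R0, 0R1, 0R2, 0R3, 1R1, 2R2, 2R3, 3R3
Branch closes: p2 and ¬p2 both at 3.
All branches of the negation close; one closing branch shown above.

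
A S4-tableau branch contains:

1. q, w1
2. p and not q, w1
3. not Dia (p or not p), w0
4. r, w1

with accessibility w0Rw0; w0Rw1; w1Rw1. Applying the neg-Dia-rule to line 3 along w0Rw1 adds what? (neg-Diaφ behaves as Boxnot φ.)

not (p or not p), w1

neg-Diaφ behaves as Boxnot φ: propagate the negated body to each accessible world.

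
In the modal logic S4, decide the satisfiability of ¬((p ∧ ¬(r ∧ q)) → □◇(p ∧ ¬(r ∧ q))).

Yes, satisfiable

1. ¬((p ∧ ¬(r ∧ q)) → □◇(p ∧ ¬(r ∧ q))), w0
2. p ∧ ¬(r ∧ q), w0   [¬→-rule on 1]
3. ¬□◇(p ∧ ¬(r ∧ q)), w0   [¬→-rule on 1]
4. p, w0   [∧-rule on 2]
5. ¬(r ∧ q), w0   [∧-rule on 2]
6. ¬q, w0   [¬∧-rule on 5 (branches; this branch)]
7. ¬◇(p ∧ ¬(r ∧ q)), w1   [¬□-rule on 3: fresh world w1, w0Rw1]
8. ¬(p ∧ ¬(r ∧ q)), w1   [¬◇-rule on 7 via w1Rw1]
9. r ∧ q, w1   [¬∧-rule on 8 (branches; this branch)]
10. r, w1   [∧-rule on 9]
11. q, w1   [∧-rule on 9]
Accessibility: w0Rw0, w0Rw1, w1Rw1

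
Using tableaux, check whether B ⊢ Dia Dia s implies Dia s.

No, not valid

Tableau for the negation not (Dia Dia s implies Dia s):
1. not (Dia Dia s implies Dia s), u
2. Dia Dia s, u   [neg-implies-rule on 1]
3. not Dia s, u   [neg-implies-rule on 1]
4. not s, u   [neg-Dia-rule on 3 via uRu]
5. Dia s, v   [Dia-rule on 2: fresh world v, uRv]
6. not s, v   [neg-Dia-rule on 3 via uRv]
7. s, w   [Dia-rule on 5: fresh world w, vRw]
Accessibility: uRu, uRv, vRu, vRv, vRw, wRv, wRw
The negation has an open branch (countermodel exists).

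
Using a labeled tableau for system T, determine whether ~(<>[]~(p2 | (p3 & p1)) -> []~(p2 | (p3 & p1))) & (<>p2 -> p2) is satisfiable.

1. ~(<>[]~(p2 | (p3 & p1)) -> []~(p2 | (p3 & p1))) & (<>p2 -> p2), 0
2. ~(<>[]~(p2 | (p3 & p1)) -> []~(p2 | (p3 & p1))), 0
3. <>p2 -> p2, 0
4. <>[]~(p2 | (p3 & p1)), 0
5. ~[]~(p2 | (p3 & p1)), 0
6. p2, 0
7. []~(p2 | (p3 & p1)), 1
8. ~(p2 | (p3 & p1)), 1
9. ~p2, 1
10. ~(p3 & p1), 1
11. ~p1, 1
12. p2 | (p3 & p1), 2
13. p3 & p1, 2
14. p3, 2
15. p1, 2
Accessibility: 0R0, 0R1, 0R2, 1R1, 2R2

Satisfiable (open branch found)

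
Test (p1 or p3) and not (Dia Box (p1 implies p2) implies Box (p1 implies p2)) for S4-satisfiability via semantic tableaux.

Satisfiable (open branch found)

1. (p1 or p3) and not (Dia Box (p1 implies p2) implies Box (p1 implies p2)), w0
2. p1 or p3, w0
3. not (Dia Box (p1 implies p2) implies Box (p1 implies p2)), w0
4. Dia Box (p1 implies p2), w0
5. not Box (p1 implies p2), w0
6. p3, w0
7. Box (p1 implies p2), w1
8. p1 implies p2, w1
9. p2, w1
10. not (p1 implies p2), w2
11. p1, w2
12. not p2, w2
Accessibility: w0Rw0, w0Rw1, w0Rw2, w1Rw1, w2Rw2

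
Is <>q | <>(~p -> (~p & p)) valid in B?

No, not valid

Tableau for the negation ~(<>q | <>(~p -> (~p & p))):
1. ~(<>q | <>(~p -> (~p & p))), w0
2. ~<>q, w0   [~|-rule on 1]
3. ~<>(~p -> (~p & p)), w0   [~|-rule on 1]
4. ~q, w0   [~<>-rule on 2 via w0Rw0]
5. ~(~p -> (~p & p)), w0   [~<>-rule on 3 via w0Rw0]
6. ~p, w0   [~->-rule on 5]
7. ~(~p & p), w0   [~->-rule on 5]
Accessibility: w0Rw0
The negation has an open branch (countermodel exists).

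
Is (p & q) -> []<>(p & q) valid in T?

Not valid

Tableau for the negation ~((p & q) -> []<>(p & q)):
1. ~((p & q) -> []<>(p & q)), 0
2. p & q, 0
3. ~[]<>(p & q), 0
4. p, 0
5. q, 0
6. ~<>(p & q), 1
7. ~(p & q), 1
8. ~q, 1
Accessibility: 0R0, 0R1, 1R1
The negation has an open branch (countermodel exists).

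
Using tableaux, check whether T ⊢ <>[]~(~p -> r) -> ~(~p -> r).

Tableau for the negation ~(<>[]~(~p -> r) -> ~(~p -> r)):
1. ~(<>[]~(~p -> r) -> ~(~p -> r)), 0
2. <>[]~(~p -> r), 0
3. ~p -> r, 0
4. r, 0
5. []~(~p -> r), 1
6. ~(~p -> r), 1
7. ~p, 1
8. ~r, 1
Accessibility: 0R0, 0R1, 1R1
The negation has an open branch (countermodel exists).

Invalid (countermodel exists)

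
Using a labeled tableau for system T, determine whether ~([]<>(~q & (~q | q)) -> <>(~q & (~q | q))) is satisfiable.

1. ~([]<>(~q & (~q | q)) -> <>(~q & (~q | q))), w0
2. []<>(~q & (~q | q)), w0   [~->-rule on 1]
3. ~<>(~q & (~q | q)), w0   [~->-rule on 1]
4. <>(~q & (~q | q)), w0   [[]-rule on 2 via w0Rw0]
5. ~(~q & (~q | q)), w0   [~<>-rule on 3 via w0Rw0]
6. q, w0   [~&-rule on 5 (branches; this branch)]
7. ~q & (~q | q), w1   [<>-rule on 4: fresh world w1, w0Rw1]
8. ~q, w1   [&-rule on 7]
9. ~q | q, w1   [&-rule on 7]
10. <>(~q & (~q | q)), w1   [[]-rule on 2 via w0Rw1]
11. ~(~q & (~q | q)), w1   [~<>-rule on 3 via w0Rw1]
12. ~(~q | q), w1   [~&-rule on 11 (branches; this branch)]
13. q, w1   [~|-rule on 12]
Accessibility: w0Rw0, w0Rw1, w1Rw1
Branch closes: q and ~q both at w1.
All branches of the tableau close; one closing branch shown above.

Unsatisfiable (every branch closes)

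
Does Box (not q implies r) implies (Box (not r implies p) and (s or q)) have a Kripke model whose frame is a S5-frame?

Satisfiable

1. Box (not q implies r) implies (Box (not r implies p) and (s or q)), w0
2. Box (not r implies p) and (s or q), w0
3. Box (not r implies p), w0
4. s or q, w0
5. not r implies p, w0
6. q, w0
7. p, w0
Accessibility: w0Rw0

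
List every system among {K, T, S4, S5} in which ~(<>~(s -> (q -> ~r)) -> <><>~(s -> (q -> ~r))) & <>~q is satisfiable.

K

K-tableau for the formula:
1. ~(<>~(s -> (q -> ~r)) -> <><>~(s -> (q -> ~r))) & <>~q, 0
2. ~(<>~(s -> (q -> ~r)) -> <><>~(s -> (q -> ~r))), 0
3. <>~q, 0
4. <>~(s -> (q -> ~r)), 0
5. ~<><>~(s -> (q -> ~r)), 0
6. ~q, 1
7. ~<>~(s -> (q -> ~r)), 1
8. ~(s -> (q -> ~r)), 2
9. s, 2
10. ~(q -> ~r), 2
11. q, 2
12. r, 2
13. ~<>~(s -> (q -> ~r)), 2
Accessibility: 0R1, 0R2
Complete open branch: satisfiable in K.
T-tableau for the formula:
1. ~(<>~(s -> (q -> ~r)) -> <><>~(s -> (q -> ~r))) & <>~q, 0
2. ~(<>~(s -> (q -> ~r)) -> <><>~(s -> (q -> ~r))), 0
3. <>~q, 0
4. <>~(s -> (q -> ~r)), 0
5. ~<><>~(s -> (q -> ~r)), 0
6. ~<>~(s -> (q -> ~r)), 0
7. s -> (q -> ~r), 0
8. q -> ~r, 0
9. ~r, 0
10. ~q, 1
11. ~<>~(s -> (q -> ~r)), 1
12. s -> (q -> ~r), 1
13. q -> ~r, 1
14. ~r, 1
15. ~(s -> (q -> ~r)), 2
16. s, 2
17. ~(q -> ~r), 2
18. q, 2
19. r, 2
20. ~<>~(s -> (q -> ~r)), 2
21. s -> (q -> ~r), 2
22. q -> ~r, 2
23. ~r, 2
Accessibility: 0R0, 0R1, 0R2, 1R1, 2R2
Branch closes: r and ~r both at 2.
Every branch closes (one shown): unsatisfiable in T, hence also in S4, S5 (every S4/S5-frame is a T-frame).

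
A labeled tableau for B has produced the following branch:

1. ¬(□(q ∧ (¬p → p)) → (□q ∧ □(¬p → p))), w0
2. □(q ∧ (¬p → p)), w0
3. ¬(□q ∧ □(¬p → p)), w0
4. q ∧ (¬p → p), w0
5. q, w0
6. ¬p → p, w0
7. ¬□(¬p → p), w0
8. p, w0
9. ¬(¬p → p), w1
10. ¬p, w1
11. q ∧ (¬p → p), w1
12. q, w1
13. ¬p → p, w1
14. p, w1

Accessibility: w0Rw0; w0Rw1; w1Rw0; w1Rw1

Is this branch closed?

Closed

Both p and ¬p appear at w1.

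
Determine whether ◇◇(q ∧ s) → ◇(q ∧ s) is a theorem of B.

Tableau for the negation ¬(◇◇(q ∧ s) → ◇(q ∧ s)):
1. ¬(◇◇(q ∧ s) → ◇(q ∧ s)), 0
2. ◇◇(q ∧ s), 0   [¬→-rule on 1]
3. ¬◇(q ∧ s), 0   [¬→-rule on 1]
4. ¬(q ∧ s), 0   [¬◇-rule on 3 via 0R0]
5. ¬s, 0   [¬∧-rule on 4 (branches; this branch)]
6. ◇(q ∧ s), 1   [◇-rule on 2: fresh world 1, 0R1]
7. ¬(q ∧ s), 1   [¬◇-rule on 3 via 0R1]
8. ¬s, 1   [¬∧-rule on 7 (branches; this branch)]
9. q ∧ s, 2   [◇-rule on 6: fresh world 2, 1R2]
10. q, 2   [∧-rule on 9]
11. s, 2   [∧-rule on 9]
Accessibility: 0R0, 0R1, 1R0, 1R1, 1R2, 2R1, 2R2
The negation has an open branch (countermodel exists).

No, not valid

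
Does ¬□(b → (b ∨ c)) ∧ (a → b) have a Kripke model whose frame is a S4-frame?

1. ¬□(b → (b ∨ c)) ∧ (a → b), 0
2. ¬□(b → (b ∨ c)), 0   [∧-rule on 1]
3. a → b, 0   [∧-rule on 1]
4. b, 0   [→-rule on 3 (branches; this branch)]
5. ¬(b → (b ∨ c)), 1   [¬□-rule on 2: fresh world 1, 0R1]
6. b, 1   [¬→-rule on 5]
7. ¬(b ∨ c), 1   [¬→-rule on 5]
8. ¬b, 1   [¬∨-rule on 7]
9. ¬c, 1   [¬∨-rule on 7]
Accessibility: 0R0, 0R1, 1R1
Branch closes: b and ¬b both at 1.
Every branch closes; the branch above is one of them.

Unsatisfiable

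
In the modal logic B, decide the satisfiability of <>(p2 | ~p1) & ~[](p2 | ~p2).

1. <>(p2 | ~p1) & ~[](p2 | ~p2), u
2. <>(p2 | ~p1), u   [&-rule on 1]
3. ~[](p2 | ~p2), u   [&-rule on 1]
4. p2 | ~p1, v   [<>-rule on 2: fresh world v, uRv]
5. ~p1, v   [|-rule on 4 (branches; this branch)]
6. ~(p2 | ~p2), w   [~[]-rule on 3: fresh world w, uRw]
7. ~p2, w   [~|-rule on 6]
8. p2, w   [~|-rule on 6]
Accessibility: uRu, uRv, uRw, vRu, vRv, wRu, wRw
Branch closes: p2 and ~p2 both at w.
(One branch shown.) All branches close.

Unsatisfiable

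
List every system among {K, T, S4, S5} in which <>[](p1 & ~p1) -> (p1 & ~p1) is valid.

T-tableau for the negation ~(<>[](p1 & ~p1) -> (p1 & ~p1)):
1. ~(<>[](p1 & ~p1) -> (p1 & ~p1)), w0
2. <>[](p1 & ~p1), w0   [~->-rule on 1]
3. ~(p1 & ~p1), w0   [~->-rule on 1]
4. p1, w0   [~&-rule on 3 (branches; this branch)]
5. [](p1 & ~p1), w1   [<>-rule on 2: fresh world w1, w0Rw1]
6. p1 & ~p1, w1   [[]-rule on 5 via w1Rw1]
7. p1, w1   [&-rule on 6]
8. ~p1, w1   [&-rule on 6]
Accessibility: w0Rw0, w0Rw1, w1Rw1
Branch closes: p1 and ~p1 both at w1.
Every branch closes (one shown): valid in T, hence also in S4, S5 (every theorem of T is a theorem of S4 and S5).
K-tableau for the negation ~(<>[](p1 & ~p1) -> (p1 & ~p1)):
1. ~(<>[](p1 & ~p1) -> (p1 & ~p1)), w0
2. <>[](p1 & ~p1), w0   [~->-rule on 1]
3. ~(p1 & ~p1), w0   [~->-rule on 1]
4. p1, w0   [~&-rule on 3 (branches; this branch)]
5. [](p1 & ~p1), w1   [<>-rule on 2: fresh world w1, w0Rw1]
Accessibility: w0Rw1
Complete open branch: countermodel on a K-frame, so not valid in K.

T, S4, S5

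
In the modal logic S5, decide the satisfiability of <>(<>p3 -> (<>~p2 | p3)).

1. <>(<>p3 -> (<>~p2 | p3)), u
2. <>p3 -> (<>~p2 | p3), v
3. <>~p2 | p3, v
4. p3, v
Accessibility: uRu, uRv, vRu, vRv

Yes, satisfiable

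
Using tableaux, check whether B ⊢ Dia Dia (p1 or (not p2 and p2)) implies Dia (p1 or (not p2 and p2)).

Tableau for the negation not (Dia Dia (p1 or (not p2 and p2)) implies Dia (p1 or (not p2 and p2))):
1. not (Dia Dia (p1 or (not p2 and p2)) implies Dia (p1 or (not p2 and p2))), w0
2. Dia Dia (p1 or (not p2 and p2)), w0
3. not Dia (p1 or (not p2 and p2)), w0
4. not (p1 or (not p2 and p2)), w0
5. not p1, w0
6. not (not p2 and p2), w0
7. not p2, w0
8. Dia (p1 or (not p2 and p2)), w1
9. not (p1 or (not p2 and p2)), w1
10. not p1, w1
11. not (not p2 and p2), w1
12. not p2, w1
13. p1 or (not p2 and p2), w2
14. p1, w2
Accessibility: w0Rw0, w0Rw1, w1Rw0, w1Rw1, w1Rw2, w2Rw1, w2Rw2
The negation has an open branch (countermodel exists).

Not valid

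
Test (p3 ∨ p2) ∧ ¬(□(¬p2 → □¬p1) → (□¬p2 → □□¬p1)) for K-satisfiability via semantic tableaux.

No, unsatisfiable

1. (p3 ∨ p2) ∧ ¬(□(¬p2 → □¬p1) → (□¬p2 → □□¬p1)), 0
2. p3 ∨ p2, 0
3. ¬(□(¬p2 → □¬p1) → (□¬p2 → □□¬p1)), 0
4. □(¬p2 → □¬p1), 0
5. ¬(□¬p2 → □□¬p1), 0
6. □¬p2, 0
7. ¬□□¬p1, 0
8. p2, 0
9. ¬□¬p1, 1
10. ¬p2 → □¬p1, 1
11. ¬p2, 1
12. □¬p1, 1
13. p1, 2
14. ¬p1, 2
Accessibility: 0R1, 1R2
Branch closes: p1 and ¬p1 both at 2.
All branches of the tableau close; one closing branch shown above.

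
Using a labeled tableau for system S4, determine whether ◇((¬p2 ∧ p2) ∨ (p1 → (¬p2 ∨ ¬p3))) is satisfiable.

1. ◇((¬p2 ∧ p2) ∨ (p1 → (¬p2 ∨ ¬p3))), w0
2. (¬p2 ∧ p2) ∨ (p1 → (¬p2 ∨ ¬p3)), w1
3. p1 → (¬p2 ∨ ¬p3), w1
4. ¬p2 ∨ ¬p3, w1
5. ¬p3, w1
Accessibility: w0Rw0, w0Rw1, w1Rw1

Satisfiable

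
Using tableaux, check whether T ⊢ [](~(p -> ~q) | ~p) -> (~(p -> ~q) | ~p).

Yes, valid

Tableau for the negation ~([](~(p -> ~q) | ~p) -> (~(p -> ~q) | ~p)):
1. ~([](~(p -> ~q) | ~p) -> (~(p -> ~q) | ~p)), w0
2. [](~(p -> ~q) | ~p), w0
3. ~(~(p -> ~q) | ~p), w0
4. p -> ~q, w0
5. p, w0
6. ~(p -> ~q) | ~p, w0
7. ~q, w0
8. ~(p -> ~q), w0
9. q, w0
Accessibility: w0Rw0
Branch closes: q and ~q both at w0.
All branches of the negation close; one closing branch shown above.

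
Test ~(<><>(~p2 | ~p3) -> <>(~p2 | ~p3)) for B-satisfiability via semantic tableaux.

Satisfiable (open branch found)

1. ~(<><>(~p2 | ~p3) -> <>(~p2 | ~p3)), u
2. <><>(~p2 | ~p3), u   [~->-rule on 1]
3. ~<>(~p2 | ~p3), u   [~->-rule on 1]
4. ~(~p2 | ~p3), u   [~<>-rule on 3 via uRu]
5. p2, u   [~|-rule on 4]
6. p3, u   [~|-rule on 4]
7. <>(~p2 | ~p3), v   [<>-rule on 2: fresh world v, uRv]
8. ~(~p2 | ~p3), v   [~<>-rule on 3 via uRv]
9. p2, v   [~|-rule on 8]
10. p3, v   [~|-rule on 8]
11. ~p2 | ~p3, w   [<>-rule on 7: fresh world w, vRw]
12. ~p3, w   [|-rule on 11 (branches; this branch)]
Accessibility: uRu, uRv, vRu, vRv, vRw, wRv, wRw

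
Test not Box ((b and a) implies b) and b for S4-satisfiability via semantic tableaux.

1. not Box ((b and a) implies b) and b, u
2. not Box ((b and a) implies b), u
3. b, u
4. not ((b and a) implies b), v
5. b and a, v
6. not b, v
7. b, v
8. a, v
Accessibility: uRu, uRv, vRv
Branch closes: b and not b both at v.
(One branch shown.) All branches close.

Unsatisfiable (every branch closes)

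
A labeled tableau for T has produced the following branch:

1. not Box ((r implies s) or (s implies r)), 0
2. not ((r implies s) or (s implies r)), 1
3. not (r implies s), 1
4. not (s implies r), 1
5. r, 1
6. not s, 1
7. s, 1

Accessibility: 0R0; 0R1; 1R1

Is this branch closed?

Closed

Both s and not s appear at 1.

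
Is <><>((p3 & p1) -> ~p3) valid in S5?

No, not valid

Tableau for the negation ~<><>((p3 & p1) -> ~p3):
1. ~<><>((p3 & p1) -> ~p3), u
2. ~<>((p3 & p1) -> ~p3), u
3. ~((p3 & p1) -> ~p3), u
4. p3 & p1, u
5. p3, u
6. p1, u
Accessibility: uRu
The negation has an open branch (countermodel exists).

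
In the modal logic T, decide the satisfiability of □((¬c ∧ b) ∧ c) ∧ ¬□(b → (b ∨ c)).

Unsatisfiable

1. □((¬c ∧ b) ∧ c) ∧ ¬□(b → (b ∨ c)), 0
2. □((¬c ∧ b) ∧ c), 0   [∧-rule on 1]
3. ¬□(b → (b ∨ c)), 0   [∧-rule on 1]
4. (¬c ∧ b) ∧ c, 0   [□-rule on 2 via 0R0]
5. ¬c ∧ b, 0   [∧-rule on 4]
6. c, 0   [∧-rule on 4]
7. ¬c, 0   [∧-rule on 5]
8. b, 0   [∧-rule on 5]
Accessibility: 0R0
Branch closes: c and ¬c both at 0.
Every branch closes; the branch above is one of them.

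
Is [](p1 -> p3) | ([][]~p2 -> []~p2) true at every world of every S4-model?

Tableau for the negation ~([](p1 -> p3) | ([][]~p2 -> []~p2)):
1. ~([](p1 -> p3) | ([][]~p2 -> []~p2)), 0
2. ~[](p1 -> p3), 0
3. ~([][]~p2 -> []~p2), 0
4. [][]~p2, 0
5. ~[]~p2, 0
6. []~p2, 0
7. ~p2, 0
8. ~(p1 -> p3), 1
9. p1, 1
10. ~p3, 1
11. []~p2, 1
12. ~p2, 1
13. p2, 2
14. []~p2, 2
15. ~p2, 2
Accessibility: 0R0, 0R1, 0R2, 1R1, 2R2
Branch closes: p2 and ~p2 both at 2.
All branches of the negation close; one closing branch shown above.

Valid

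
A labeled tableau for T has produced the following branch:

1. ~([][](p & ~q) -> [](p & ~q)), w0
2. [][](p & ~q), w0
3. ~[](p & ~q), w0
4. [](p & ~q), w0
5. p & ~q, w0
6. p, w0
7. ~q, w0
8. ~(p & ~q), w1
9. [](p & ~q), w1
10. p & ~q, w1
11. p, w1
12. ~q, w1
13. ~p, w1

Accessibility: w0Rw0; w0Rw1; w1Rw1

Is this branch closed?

Yes, closed

Both p and ~p appear at w1.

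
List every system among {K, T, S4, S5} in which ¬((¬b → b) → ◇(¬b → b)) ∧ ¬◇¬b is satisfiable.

K

T-tableau for the formula:
1. ¬((¬b → b) → ◇(¬b → b)) ∧ ¬◇¬b, w0
2. ¬((¬b → b) → ◇(¬b → b)), w0
3. ¬◇¬b, w0
4. ¬b → b, w0
5. ¬◇(¬b → b), w0
6. b, w0
7. ¬(¬b → b), w0
8. ¬b, w0
Accessibility: w0Rw0
Branch closes: b and ¬b both at w0.
Every branch closes (one shown): unsatisfiable in T, hence also in S4, S5 (every S4/S5-frame is a T-frame).
K-tableau for the formula:
1. ¬((¬b → b) → ◇(¬b → b)) ∧ ¬◇¬b, w0
2. ¬((¬b → b) → ◇(¬b → b)), w0
3. ¬◇¬b, w0
4. ¬b → b, w0
5. ¬◇(¬b → b), w0
6. b, w0
Complete open branch: satisfiable in K.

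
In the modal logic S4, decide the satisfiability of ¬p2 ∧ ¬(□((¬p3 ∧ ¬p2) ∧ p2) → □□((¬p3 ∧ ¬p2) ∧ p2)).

1. ¬p2 ∧ ¬(□((¬p3 ∧ ¬p2) ∧ p2) → □□((¬p3 ∧ ¬p2) ∧ p2)), w0
2. ¬p2, w0
3. ¬(□((¬p3 ∧ ¬p2) ∧ p2) → □□((¬p3 ∧ ¬p2) ∧ p2)), w0
4. □((¬p3 ∧ ¬p2) ∧ p2), w0
5. ¬□□((¬p3 ∧ ¬p2) ∧ p2), w0
6. (¬p3 ∧ ¬p2) ∧ p2, w0
7. ¬p3 ∧ ¬p2, w0
8. p2, w0
Accessibility: w0Rw0
Branch closes: p2 and ¬p2 both at w0.
Every branch closes; the branch above is one of them.

Unsatisfiable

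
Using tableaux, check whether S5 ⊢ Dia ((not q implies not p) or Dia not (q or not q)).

Invalid (countermodel exists)

Tableau for the negation not Dia ((not q implies not p) or Dia not (q or not q)):
1. not Dia ((not q implies not p) or Dia not (q or not q)), w0
2. not ((not q implies not p) or Dia not (q or not q)), w0   [neg-Dia-rule on 1 via w0Rw0]
3. not (not q implies not p), w0   [neg-or-rule on 2]
4. not Dia not (q or not q), w0   [neg-or-rule on 2]
5. not q, w0   [neg-implies-rule on 3]
6. p, w0   [neg-implies-rule on 3]
7. q or not q, w0   [neg-Dia-rule on 4 via w0Rw0]
Accessibility: w0Rw0
The negation has an open branch (countermodel exists).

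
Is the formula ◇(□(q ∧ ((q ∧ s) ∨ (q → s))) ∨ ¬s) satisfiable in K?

Satisfiable

1. ◇(□(q ∧ ((q ∧ s) ∨ (q → s))) ∨ ¬s), u
2. □(q ∧ ((q ∧ s) ∨ (q → s))) ∨ ¬s, v   [◇-rule on 1: fresh world v, uRv]
3. ¬s, v   [∨-rule on 2 (branches; this branch)]
Accessibility: uRv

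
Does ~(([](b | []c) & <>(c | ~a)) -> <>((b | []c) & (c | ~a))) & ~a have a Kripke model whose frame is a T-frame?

1. ~(([](b | []c) & <>(c | ~a)) -> <>((b | []c) & (c | ~a))) & ~a, 0
2. ~(([](b | []c) & <>(c | ~a)) -> <>((b | []c) & (c | ~a))), 0   [&-rule on 1]
3. ~a, 0   [&-rule on 1]
4. [](b | []c) & <>(c | ~a), 0   [~->-rule on 2]
5. ~<>((b | []c) & (c | ~a)), 0   [~->-rule on 2]
6. [](b | []c), 0   [&-rule on 4]
7. <>(c | ~a), 0   [&-rule on 4]
8. ~((b | []c) & (c | ~a)), 0   [~<>-rule on 5 via 0R0]
9. b | []c, 0   [[]-rule on 6 via 0R0]
10. ~(b | []c), 0   [~&-rule on 8 (branches; this branch)]
11. ~b, 0   [~|-rule on 10]
12. ~[]c, 0   [~|-rule on 10]
13. []c, 0   [|-rule on 9 (branches; this branch)]
14. c, 0   [[]-rule on 13 via 0R0]
15. c | ~a, 1   [<>-rule on 7: fresh world 1, 0R1]
16. ~((b | []c) & (c | ~a)), 1   [~<>-rule on 5 via 0R1]
17. b | []c, 1   [[]-rule on 6 via 0R1]
18. c, 1   [[]-rule on 13 via 0R1]
19. ~a, 1   [|-rule on 15 (branches; this branch)]
20. ~(b | []c), 1   [~&-rule on 16 (branches; this branch)]
21. ~b, 1   [~|-rule on 20]
22. ~[]c, 1   [~|-rule on 20]
23. []c, 1   [|-rule on 17 (branches; this branch)]
24. ~c, 2   [~[]-rule on 12: fresh world 2, 0R2]
25. ~((b | []c) & (c | ~a)), 2   [~<>-rule on 5 via 0R2]
26. b | []c, 2   [[]-rule on 6 via 0R2]
27. c, 2   [[]-rule on 13 via 0R2]
Accessibility: 0R0, 0R1, 0R2, 1R1, 2R2
Branch closes: c and ~c both at 2.
All branches of the tableau close; one closing branch shown above.

No, unsatisfiable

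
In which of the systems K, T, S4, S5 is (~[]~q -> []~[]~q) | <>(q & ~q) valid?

S5-tableau for the negation ~((~[]~q -> []~[]~q) | <>(q & ~q)):
1. ~((~[]~q -> []~[]~q) | <>(q & ~q)), w0
2. ~(~[]~q -> []~[]~q), w0
3. ~<>(q & ~q), w0
4. ~[]~q, w0
5. ~[]~[]~q, w0
6. ~(q & ~q), w0
7. q, w0
8. q, w1
9. ~(q & ~q), w1
10. []~q, w2
11. ~(q & ~q), w2
12. ~q, w0
Accessibility: w0Rw0, w0Rw1, w0Rw2, w1Rw0, w1Rw1, w1Rw2, w2Rw0, w2Rw1, w2Rw2
Branch closes: q and ~q both at w0.
Every branch closes (one shown): valid in S5.
S4-tableau for the negation ~((~[]~q -> []~[]~q) | <>(q & ~q)):
1. ~((~[]~q -> []~[]~q) | <>(q & ~q)), w0
2. ~(~[]~q -> []~[]~q), w0
3. ~<>(q & ~q), w0
4. ~[]~q, w0
5. ~[]~[]~q, w0
6. ~(q & ~q), w0
7. q, w0
8. q, w1
9. ~(q & ~q), w1
10. []~q, w2
11. ~(q & ~q), w2
12. ~q, w2
Accessibility: w0Rw0, w0Rw1, w0Rw2, w1Rw1, w2Rw2
Complete open branch: countermodel on an S4-frame, so not valid in S4, nor in K, T (the same frame is also a K-frame and a T-frame).

S5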